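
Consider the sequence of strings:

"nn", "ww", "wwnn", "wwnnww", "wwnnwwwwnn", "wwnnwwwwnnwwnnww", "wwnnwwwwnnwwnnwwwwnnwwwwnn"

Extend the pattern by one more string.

wwnnwwwwnnwwnnwwwwnnwwwwnnwwnnwwwwnnwwnnww

From term 3 onward, concatenate the last term with the second-to-last: ww·nn = wwnn, wwnn·ww = wwnnww, …
So term 8 is wwnnwwwwnnwwnnwwwwnnwwwwnn·wwnnwwwwnnwwnnww.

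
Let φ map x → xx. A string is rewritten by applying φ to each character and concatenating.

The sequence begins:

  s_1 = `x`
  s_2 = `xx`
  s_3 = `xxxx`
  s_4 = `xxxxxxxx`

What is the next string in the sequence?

Rewriting each symbol of xxxxxxxx: x→xx, x→xx, x→xx, x→xx, x→xx, x→xx, x→xx, x→xx, which concatenates to xx xx xx xx xx xx xx xx.

xxxxxxxxxxxxxxxx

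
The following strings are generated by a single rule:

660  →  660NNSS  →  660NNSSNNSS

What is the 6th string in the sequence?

660NNSSNNSSNNSSNNSSNNSS

The strings grow by a fixed suffix NNSS each time.
From 660NNSSNNSS, 3 further steps: 660NNSSNNSS → 660NNSSNNSSNNSS → 660NNSSNNSSNNSSNNSS → (answer).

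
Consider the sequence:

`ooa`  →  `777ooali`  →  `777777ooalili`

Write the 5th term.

s(k+1) = 777·s(k)·li, so each term gains 777 as a prefix and li as a suffix.
From 777777ooalili, 2 further steps: 777777ooalili → 777777777ooalilili → (answer).

777777777777ooalililili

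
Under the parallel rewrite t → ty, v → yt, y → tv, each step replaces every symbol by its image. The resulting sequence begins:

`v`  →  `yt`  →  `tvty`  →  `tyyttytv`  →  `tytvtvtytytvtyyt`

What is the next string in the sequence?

φ(tytvtvtytytvtyyt) expands symbol-by-symbol to ty tv ty yt ty yt ty tv ty tv ty yt ty tv tv ty; joining the 16 pieces gives the next term.

tytvtyyttyyttytvtytvtyyttytvtvty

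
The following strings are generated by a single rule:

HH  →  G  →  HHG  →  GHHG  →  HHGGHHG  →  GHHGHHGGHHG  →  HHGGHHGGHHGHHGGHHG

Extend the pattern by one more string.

GHHGHHGGHHGHHGGHHGGHHGHHGGHHG

Each term (from the third on) is the two preceding terms concatenated in order: term 3 = HH·G = HHG.
The next term joins GHHGHHGGHHG and HHGGHHGGHHGHHGGHHG.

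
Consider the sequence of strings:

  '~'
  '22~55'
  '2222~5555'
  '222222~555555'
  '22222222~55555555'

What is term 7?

222222222222~555555555555

s(k+1) = 22·s(k)·55, so each term gains 22 as a prefix and 55 as a suffix.
From 22222222~55555555, 2 further steps: 22222222~55555555 → 2222222222~5555555555 → (answer).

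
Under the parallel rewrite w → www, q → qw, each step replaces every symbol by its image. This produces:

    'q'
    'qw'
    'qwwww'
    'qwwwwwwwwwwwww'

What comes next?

Rewriting the 14 symbols of qwwwwwwwwwwwww one by one yields qw www www www www www www www www www www www www www; concatenated:

qwwwwwwwwwwwwwwwwwwwwwwwwwwwwwwwwwwwwwwww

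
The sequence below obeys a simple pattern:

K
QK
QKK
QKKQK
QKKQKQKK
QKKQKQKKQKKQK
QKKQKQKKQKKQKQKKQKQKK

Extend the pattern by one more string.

QKKQKQKKQKKQKQKKQKQKKQKKQKQKKQKKQK

This is a Fibonacci-style word recurrence s(k) = s(k−1)·s(k−2): e.g. QK·K = QKK.
The next term joins QKKQKQKKQKKQKQKKQKQKK and QKKQKQKKQKKQK.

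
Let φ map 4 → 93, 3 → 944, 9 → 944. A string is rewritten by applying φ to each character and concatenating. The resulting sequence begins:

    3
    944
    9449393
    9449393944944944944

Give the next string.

94493939449449449449449393944939394493939449393

φ(9449393944944944944) expands symbol-by-symbol to 944 93 93 944 944 944 944 944 93 93 944 93 93 944 93 93 944 93 93; joining the 19 pieces gives the next term.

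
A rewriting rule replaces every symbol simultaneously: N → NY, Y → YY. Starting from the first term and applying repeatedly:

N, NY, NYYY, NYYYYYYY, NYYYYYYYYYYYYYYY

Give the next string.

Replace each of the 16 characters of NYYYYYYYYYYYYYYY in place — NY YY YY YY YY YY YY YY YY YY YY YY YY YY YY YY — and concatenate.

NYYYYYYYYYYYYYYYYYYYYYYYYYYYYYYY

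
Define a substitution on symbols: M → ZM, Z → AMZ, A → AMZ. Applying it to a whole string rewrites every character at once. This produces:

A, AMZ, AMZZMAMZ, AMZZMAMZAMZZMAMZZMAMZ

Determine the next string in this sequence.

AMZZMAMZAMZZMAMZZMAMZAMZZMAMZAMZZMAMZZMAMZAMZZMAMZZMAMZ

Replace each of the 21 characters of AMZZMAMZAMZZMAMZZMAMZ in place — AMZ ZM AMZ AMZ ZM AMZ ZM AMZ AMZ ZM AMZ AMZ ZM AMZ ZM AMZ AMZ ZM AMZ ZM AMZ — and concatenate.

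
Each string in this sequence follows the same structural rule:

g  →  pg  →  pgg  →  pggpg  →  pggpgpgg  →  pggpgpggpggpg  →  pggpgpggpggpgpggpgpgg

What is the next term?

From term 3 onward, concatenate the last term with the second-to-last: pg·g = pgg, pgg·pg = pggpg, …
The next term joins pggpgpggpggpgpggpgpgg and pggpgpggpggpg.

pggpgpggpggpgpggpgpggpggpgpggpggpg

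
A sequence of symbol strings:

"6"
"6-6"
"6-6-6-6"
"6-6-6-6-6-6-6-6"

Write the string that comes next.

Every step duplicates the string with '-' between the halves.
Doubling 6-6-6-6-6-6-6-6 with '-' between the halves:

6-6-6-6-6-6-6-6-6-6-6-6-6-6-6-6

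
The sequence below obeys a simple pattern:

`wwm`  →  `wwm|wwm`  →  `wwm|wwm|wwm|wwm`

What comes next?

wwm|wwm|wwm|wwm|wwm|wwm|wwm|wwm

s(k+1) = s(k)·|·s(k) — each term doubles the last with '|' between the halves.
One more doubling of wwm|wwm|wwm|wwm gives the answer.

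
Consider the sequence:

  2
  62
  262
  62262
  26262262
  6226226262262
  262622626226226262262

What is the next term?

This is a Fibonacci-style word recurrence s(k) = s(k−2)·s(k−1): e.g. 2·62 = 262.
So term 8 is 6226226262262·262622626226226262262.

6226226262262262622626226226262262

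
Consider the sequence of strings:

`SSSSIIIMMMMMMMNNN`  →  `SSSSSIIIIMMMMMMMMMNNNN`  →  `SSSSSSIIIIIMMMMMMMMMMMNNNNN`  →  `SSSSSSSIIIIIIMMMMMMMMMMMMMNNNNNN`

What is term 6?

The n-th term is n+1 S's then n I's then 2n+1 M's then n N's, where the shown terms are n = 3, 4, 5, 6.
At n = 8 the blocks have lengths 9, 8, 17, 8.

SSSSSSSSSIIIIIIIIMMMMMMMMMMMMMMMMMNNNNNNNN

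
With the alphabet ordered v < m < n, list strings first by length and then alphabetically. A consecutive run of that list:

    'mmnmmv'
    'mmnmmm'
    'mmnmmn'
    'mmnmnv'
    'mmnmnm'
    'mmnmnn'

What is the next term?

The successor of mmnmnn increments the rightmost position that isn't already n and resets every position after it to v.

mmnnvv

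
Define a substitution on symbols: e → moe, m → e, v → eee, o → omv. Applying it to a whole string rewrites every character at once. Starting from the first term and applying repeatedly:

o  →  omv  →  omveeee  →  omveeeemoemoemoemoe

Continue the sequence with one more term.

φ(omveeeemoemoemoemoe) expands symbol-by-symbol to omv e eee moe moe moe moe e omv moe e omv moe e omv moe e omv moe; joining the 19 pieces gives the next term.

omveeeemoemoemoemoeeomvmoeeomvmoeeomvmoeeomvmoe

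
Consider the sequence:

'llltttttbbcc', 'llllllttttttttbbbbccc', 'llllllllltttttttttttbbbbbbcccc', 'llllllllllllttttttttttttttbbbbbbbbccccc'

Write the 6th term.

Reading off run lengths: l runs 3, 6, 9, 12; t runs 5, 8, 11, 14; b runs 2, 4, 6, 8; c runs 2, 3, 4, 5 — each is linear in n (n = 1, 2, …).
At n = 6 the blocks have lengths 18, 20, 12, 7.

llllllllllllllllllttttttttttttttttttttbbbbbbbbbbbbccccccc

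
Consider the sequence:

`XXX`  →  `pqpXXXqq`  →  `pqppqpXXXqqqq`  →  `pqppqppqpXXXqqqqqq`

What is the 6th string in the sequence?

s(k+1) = pqp·s(k)·qq, so each term gains pqp as a prefix and qq as a suffix.
From pqppqppqpXXXqqqqqq, 2 further steps: pqppqppqpXXXqqqqqq → pqppqppqppqpXXXqqqqqqqq → (answer).

pqppqppqppqppqpXXXqqqqqqqqqq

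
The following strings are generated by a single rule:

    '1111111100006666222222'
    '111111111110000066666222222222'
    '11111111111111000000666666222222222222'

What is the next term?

1111111111111111100000006666666222222222222222

Term n consists of 3n+2 1's, followed by n+2 0's, followed by n+2 6's, followed by 3n 2's, where the shown terms are n = 2, 3, 4.
For the next term, n = 5, so the run lengths are 17, 7, 7, 15.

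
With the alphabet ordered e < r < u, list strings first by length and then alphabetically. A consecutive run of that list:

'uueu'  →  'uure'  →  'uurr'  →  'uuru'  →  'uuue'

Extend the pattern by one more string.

uuur

Find the rightmost character of uuue below u, bump it to the next letter, and reset everything to its right to e.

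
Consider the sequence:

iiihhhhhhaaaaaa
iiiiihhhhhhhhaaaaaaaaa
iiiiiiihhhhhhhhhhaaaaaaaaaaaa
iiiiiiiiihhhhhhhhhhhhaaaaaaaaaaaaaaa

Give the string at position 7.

Reading off run lengths: i runs 3, 5, 7, 9; h runs 6, 8, 10, 12; a runs 6, 9, 12, 15 — each is linear in n, where the shown terms are n = 2, 3, 4, 5.
At n = 8 the blocks have lengths 15, 18, 24.

iiiiiiiiiiiiiiihhhhhhhhhhhhhhhhhhaaaaaaaaaaaaaaaaaaaaaaaa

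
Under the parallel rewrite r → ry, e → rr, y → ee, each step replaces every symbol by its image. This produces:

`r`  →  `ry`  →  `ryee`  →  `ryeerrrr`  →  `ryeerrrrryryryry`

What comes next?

ryeerrrrryryryryryeeryeeryeeryee

Replace each of the 16 characters of ryeerrrrryryryry in place — ry ee rr rr ry ry ry ry ry ee ry ee ry ee ry ee — and concatenate.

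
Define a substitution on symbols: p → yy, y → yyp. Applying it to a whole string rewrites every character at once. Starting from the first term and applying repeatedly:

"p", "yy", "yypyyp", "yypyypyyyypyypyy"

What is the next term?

Replace each of the 16 characters of yypyypyyyypyypyy in place — yyp yyp yy yyp yyp yy yyp yyp yyp yyp yy yyp yyp yy yyp yyp — and concatenate.

yypyypyyyypyypyyyypyypyypyypyyyypyypyyyypyyp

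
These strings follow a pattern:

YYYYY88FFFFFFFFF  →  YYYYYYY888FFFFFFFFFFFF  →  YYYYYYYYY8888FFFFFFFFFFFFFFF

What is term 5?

The n-th term is 2n-1 Y's then n-1 8's then 3n F's, where the shown terms are n = 3, 4, 5.
At n = 7 the blocks have lengths 13, 6, 21.

YYYYYYYYYYYYY888888FFFFFFFFFFFFFFFFFFFFF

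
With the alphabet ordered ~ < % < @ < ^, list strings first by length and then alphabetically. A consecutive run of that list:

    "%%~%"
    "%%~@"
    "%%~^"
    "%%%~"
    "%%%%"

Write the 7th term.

%%%^

Advancing 2 positions from %%%% through %%%% → %%%@ reaches term 7.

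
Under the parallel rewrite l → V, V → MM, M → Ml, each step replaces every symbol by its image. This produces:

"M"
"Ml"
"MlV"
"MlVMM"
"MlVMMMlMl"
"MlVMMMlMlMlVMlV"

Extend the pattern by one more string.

Applying the rule to each of the 15 symbols of MlVMMMlMlMlVMlV gives the pieces Ml V MM Ml Ml Ml V Ml V Ml V MM Ml V MM, which concatenate to the answer.

MlVMMMlMlMlVMlVMlVMMMlVMM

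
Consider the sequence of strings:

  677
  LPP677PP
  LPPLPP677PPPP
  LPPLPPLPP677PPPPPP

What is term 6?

LPPLPPLPPLPPLPP677PPPPPPPPPP

Every step adds LPP to the front and PP to the end of the previous string.
From LPPLPPLPP677PPPPPP, 2 further steps: LPPLPPLPP677PPPPPP → LPPLPPLPPLPP677PPPPPPPP → (answer).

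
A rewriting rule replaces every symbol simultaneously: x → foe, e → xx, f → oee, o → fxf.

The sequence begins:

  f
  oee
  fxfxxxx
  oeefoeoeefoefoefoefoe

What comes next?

Replace each of the 21 characters of oeefoeoeefoefoefoefoe in place — fxf xx xx oee fxf xx fxf xx xx oee fxf xx oee fxf xx oee fxf xx oee fxf xx — and concatenate.

fxfxxxxoeefxfxxfxfxxxxoeefxfxxoeefxfxxoeefxfxxoeefxfxx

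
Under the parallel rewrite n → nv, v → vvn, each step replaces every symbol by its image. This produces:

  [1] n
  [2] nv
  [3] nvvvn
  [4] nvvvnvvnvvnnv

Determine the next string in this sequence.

nvvvnvvnvvnnvvvnvvnnvvvnvvnnvnvvvn

Applying the rule to each of the 13 symbols of nvvvnvvnvvnnv gives the pieces nv vvn vvn vvn nv vvn vvn nv vvn vvn nv nv vvn, which concatenate to the answer.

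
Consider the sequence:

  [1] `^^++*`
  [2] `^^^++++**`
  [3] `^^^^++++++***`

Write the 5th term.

Each string has the form ^^{n+1} +^{2n} *^{n} (n = 1, 2, …).
Setting n = 5 gives 6, 10, 5 characters in each block.

^^^^^^++++++++++*****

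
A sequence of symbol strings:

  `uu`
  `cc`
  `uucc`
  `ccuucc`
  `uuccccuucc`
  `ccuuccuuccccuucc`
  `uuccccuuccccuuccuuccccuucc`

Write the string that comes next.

Each term (from the third on) is the two preceding terms concatenated in order: term 3 = uu·cc = uucc.
The next term joins ccuuccuuccccuucc and uuccccuuccccuuccuuccccuucc.

ccuuccuuccccuuccuuccccuuccccuuccuuccccuucc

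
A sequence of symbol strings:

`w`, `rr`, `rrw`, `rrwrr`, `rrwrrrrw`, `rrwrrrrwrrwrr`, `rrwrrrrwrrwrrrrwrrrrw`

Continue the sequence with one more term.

rrwrrrrwrrwrrrrwrrrrwrrwrrrrwrrwrr

This is a Fibonacci-style word recurrence s(k) = s(k−1)·s(k−2): e.g. rr·w = rrw.
So term 8 is rrwrrrrwrrwrrrrwrrrrw·rrwrrrrwrrwrr.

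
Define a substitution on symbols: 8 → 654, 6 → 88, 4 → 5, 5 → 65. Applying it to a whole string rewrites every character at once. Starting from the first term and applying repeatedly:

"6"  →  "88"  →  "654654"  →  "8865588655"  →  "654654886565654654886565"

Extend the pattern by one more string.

φ(654654886565654654886565) expands symbol-by-symbol to 88 65 5 88 65 5 654 654 88 65 88 65 88 65 5 88 65 5 654 654 88 65 88 65; joining the 24 pieces gives the next term.

886558865565465488658865886558865565465488658865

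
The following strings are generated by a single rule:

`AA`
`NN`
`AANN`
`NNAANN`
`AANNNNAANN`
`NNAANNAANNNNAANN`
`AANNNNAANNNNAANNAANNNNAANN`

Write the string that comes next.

Each term (from the third on) is the two preceding terms concatenated in order: term 3 = AA·NN = AANN.
So term 8 is NNAANNAANNNNAANN·AANNNNAANNNNAANNAANNNNAANN.

NNAANNAANNNNAANNAANNNNAANNNNAANNAANNNNAANN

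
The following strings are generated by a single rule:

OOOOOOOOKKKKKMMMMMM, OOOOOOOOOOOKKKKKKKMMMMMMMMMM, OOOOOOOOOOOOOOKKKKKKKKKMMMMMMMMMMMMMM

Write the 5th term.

OOOOOOOOOOOOOOOOOOOOKKKKKKKKKKKKKMMMMMMMMMMMMMMMMMMMMMM

Reading off run lengths: O runs 8, 11, 14; K runs 5, 7, 9; M runs 6, 10, 14 — each is linear in n, where the shown terms are n = 2, 3, 4.
At n = 6 the blocks have lengths 20, 13, 22.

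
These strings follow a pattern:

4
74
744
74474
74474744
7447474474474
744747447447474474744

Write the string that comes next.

7447474474474744747447447474474474

From term 3 onward, concatenate the last term with the second-to-last: 74·4 = 744, 744·74 = 74474, …
Continuing: 744747447447474474744 · 7447474474474 gives term 8.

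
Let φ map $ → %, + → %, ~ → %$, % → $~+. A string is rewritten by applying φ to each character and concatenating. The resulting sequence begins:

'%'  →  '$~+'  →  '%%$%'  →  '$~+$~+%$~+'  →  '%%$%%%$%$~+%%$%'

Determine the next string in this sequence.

Replace each of the 15 characters of %%$%%%$%$~+%%$% in place — $~+ $~+ % $~+ $~+ $~+ % $~+ % %$ % $~+ $~+ % $~+ — and concatenate.

$~+$~+%$~+$~+$~+%$~+%%$%$~+$~+%$~+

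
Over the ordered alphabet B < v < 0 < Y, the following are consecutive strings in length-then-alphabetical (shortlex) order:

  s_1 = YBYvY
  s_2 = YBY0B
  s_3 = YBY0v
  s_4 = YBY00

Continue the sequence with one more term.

YBY0Y

The successor of YBY00 increments the rightmost position that isn't already Y and resets every position after it to B.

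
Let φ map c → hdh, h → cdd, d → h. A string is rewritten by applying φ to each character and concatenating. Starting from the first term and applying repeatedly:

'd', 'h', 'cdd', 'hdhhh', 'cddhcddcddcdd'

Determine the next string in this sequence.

Rewriting the 13 symbols of cddhcddcddcdd one by one yields hdh h h cdd hdh h h hdh h h hdh h h; concatenated:

hdhhhcddhdhhhhdhhhhdhhh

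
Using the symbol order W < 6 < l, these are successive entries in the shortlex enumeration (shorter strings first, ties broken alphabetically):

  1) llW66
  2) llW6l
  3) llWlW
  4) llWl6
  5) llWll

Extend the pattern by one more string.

Treat llWll as a base-3 numeral over the given alphabet and add one, carrying through any trailing l's.

ll6WW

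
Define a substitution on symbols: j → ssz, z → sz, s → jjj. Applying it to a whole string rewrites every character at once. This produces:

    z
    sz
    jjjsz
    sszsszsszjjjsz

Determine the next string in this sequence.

Applying the rule to each of the 14 symbols of sszsszsszjjjsz gives the pieces jjj jjj sz jjj jjj sz jjj jjj sz ssz ssz ssz jjj sz, which concatenate to the answer.

jjjjjjszjjjjjjszjjjjjjszsszsszsszjjjsz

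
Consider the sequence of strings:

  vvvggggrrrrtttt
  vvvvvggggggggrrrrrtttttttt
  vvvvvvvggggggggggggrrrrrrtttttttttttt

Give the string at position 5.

vvvvvvvvvvvggggggggggggggggggggrrrrrrrrtttttttttttttttttttt

The n-th term is 2n+1 v's then 4n g's then n+3 r's then 4n t's (n = 1, 2, …).
For term 5, n = 5, so the run lengths are 11, 20, 8, 20.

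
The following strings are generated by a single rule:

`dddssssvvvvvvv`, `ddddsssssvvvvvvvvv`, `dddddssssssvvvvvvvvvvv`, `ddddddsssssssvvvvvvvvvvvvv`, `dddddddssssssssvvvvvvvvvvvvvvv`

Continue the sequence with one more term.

ddddddddsssssssssvvvvvvvvvvvvvvvvv

The n-th term is n d's then n+1 s's then 2n+1 v's, where the shown terms are n = 3, 4, 5, 6, 7.
Setting n = 8 gives 8, 9, 17 characters in each block.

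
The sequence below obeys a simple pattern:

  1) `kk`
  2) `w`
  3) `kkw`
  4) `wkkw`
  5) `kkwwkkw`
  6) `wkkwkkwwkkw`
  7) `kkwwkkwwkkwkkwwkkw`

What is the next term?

From term 3 onward, concatenate the second-to-last term with the last: kk·w = kkw, w·kkw = wkkw, …
Continuing: wkkwkkwwkkw · kkwwkkwwkkwkkwwkkw gives term 8.

wkkwkkwwkkwkkwwkkwwkkwkkwwkkw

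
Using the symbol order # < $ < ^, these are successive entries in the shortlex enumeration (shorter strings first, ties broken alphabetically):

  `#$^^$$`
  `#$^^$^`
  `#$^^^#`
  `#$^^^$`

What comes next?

The successor of #$^^^$ increments the rightmost position that isn't already ^ and resets every position after it to #.

#$^^^^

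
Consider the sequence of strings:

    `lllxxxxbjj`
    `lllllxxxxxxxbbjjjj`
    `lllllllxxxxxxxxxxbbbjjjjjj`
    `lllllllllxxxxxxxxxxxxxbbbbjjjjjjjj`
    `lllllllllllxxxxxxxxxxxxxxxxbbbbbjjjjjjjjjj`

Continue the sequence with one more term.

The n-th term is 2n+1 l's then 3n+1 x's then n b's then 2n j's (n = 1, 2, …).
For the next term, n = 6, so the run lengths are 13, 19, 6, 12.

lllllllllllllxxxxxxxxxxxxxxxxxxxbbbbbbjjjjjjjjjjjj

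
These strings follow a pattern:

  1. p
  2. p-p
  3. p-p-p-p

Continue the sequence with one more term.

Each string is two copies of the previous one joined by '-'.
Doubling p-p-p-p with '-' between the halves:

p-p-p-p-p-p-p-p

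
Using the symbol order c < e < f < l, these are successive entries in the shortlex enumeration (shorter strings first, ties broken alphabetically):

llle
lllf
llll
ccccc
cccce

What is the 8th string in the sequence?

cccec

Advancing 3 positions from cccce through cccce → ccccf → ccccl reaches term 8.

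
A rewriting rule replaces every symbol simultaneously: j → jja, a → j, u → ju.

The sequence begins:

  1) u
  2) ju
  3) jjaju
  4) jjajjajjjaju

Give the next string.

jjajjajjjajjajjjajjajjajjjaju

Expanding jjajjajjjaju: j→jja, j→jja, a→j, j→jja, j→jja, a→j, j→jja, j→jja, j→jja, a→j, j→jja, u→ju. Concatenated: jja jja j jja jja j jja jja jja j jja ju.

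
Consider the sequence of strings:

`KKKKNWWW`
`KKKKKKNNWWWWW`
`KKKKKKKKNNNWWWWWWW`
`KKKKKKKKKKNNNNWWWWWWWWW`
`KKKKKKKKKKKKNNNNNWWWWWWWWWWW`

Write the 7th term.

Term n consists of 2n+2 K's, followed by n N's, followed by 2n+1 W's (n = 1, 2, …).
Setting n = 7 gives 16, 7, 15 characters in each block.

KKKKKKKKKKKKKKKKNNNNNNNWWWWWWWWWWWWWWW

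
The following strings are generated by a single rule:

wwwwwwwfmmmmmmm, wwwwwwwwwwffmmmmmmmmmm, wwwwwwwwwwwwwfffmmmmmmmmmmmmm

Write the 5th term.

Each string has the form w^{3n+1} f^{n-1} m^{3n+1}, where the shown terms are n = 2, 3, 4.
At n = 6 the blocks have lengths 19, 5, 19.

wwwwwwwwwwwwwwwwwwwfffffmmmmmmmmmmmmmmmmmmm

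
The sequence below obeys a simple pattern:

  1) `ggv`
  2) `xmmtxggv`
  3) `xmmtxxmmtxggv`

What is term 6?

xmmtxxmmtxxmmtxxmmtxxmmtxggv

The strings grow by a fixed prefix xmmtx each time.
From xmmtxxmmtxggv, 3 further steps: xmmtxxmmtxggv → xmmtxxmmtxxmmtxggv → xmmtxxmmtxxmmtxxmmtxggv → (answer).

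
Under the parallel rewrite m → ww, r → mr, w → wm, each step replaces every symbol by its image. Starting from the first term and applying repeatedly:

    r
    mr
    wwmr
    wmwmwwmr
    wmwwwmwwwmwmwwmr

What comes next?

wmwwwmwmwmwwwmwmwmwwwmwwwmwmwwmr

Applying the rule to each of the 16 symbols of wmwwwmwwwmwmwwmr gives the pieces wm ww wm wm wm ww wm wm wm ww wm ww wm wm ww mr, which concatenate to the answer.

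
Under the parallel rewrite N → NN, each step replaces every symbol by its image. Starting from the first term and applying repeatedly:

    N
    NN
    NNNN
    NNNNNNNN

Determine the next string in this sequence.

Apply φ to NNNNNNNN symbol by symbol: N→NN, N→NN, N→NN, N→NN, N→NN, N→NN, N→NN, N→NN; joined: NN NN NN NN NN NN NN NN.

NNNNNNNNNNNNNNNN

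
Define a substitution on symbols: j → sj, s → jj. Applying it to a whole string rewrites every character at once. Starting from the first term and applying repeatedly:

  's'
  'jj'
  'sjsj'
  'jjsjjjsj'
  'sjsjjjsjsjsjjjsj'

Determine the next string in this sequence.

Rewriting the 16 symbols of sjsjjjsjsjsjjjsj one by one yields jj sj jj sj sj sj jj sj jj sj jj sj sj sj jj sj; concatenated:

jjsjjjsjsjsjjjsjjjsjjjsjsjsjjjsj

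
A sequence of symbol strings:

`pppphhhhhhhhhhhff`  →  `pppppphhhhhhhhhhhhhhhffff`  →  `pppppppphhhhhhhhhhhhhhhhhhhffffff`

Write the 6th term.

pppppppppppppphhhhhhhhhhhhhhhhhhhhhhhhhhhhhhhffffffffffff

Reading off run lengths: p runs 4, 6, 8; h runs 11, 15, 19; f runs 2, 4, 6 — each is linear in n, where the shown terms are n = 2, 3, 4.
For term 6, n = 7, so the run lengths are 14, 31, 12.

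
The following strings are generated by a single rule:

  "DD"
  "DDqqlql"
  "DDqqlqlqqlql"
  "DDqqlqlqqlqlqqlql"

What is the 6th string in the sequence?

DDqqlqlqqlqlqqlqlqqlqlqqlql

The strings grow by a fixed suffix qqlql each time.
From DDqqlqlqqlqlqqlql, 2 further steps: DDqqlqlqqlqlqqlql → DDqqlqlqqlqlqqlqlqqlql → (answer).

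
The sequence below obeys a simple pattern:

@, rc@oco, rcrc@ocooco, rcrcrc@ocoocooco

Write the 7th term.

rcrcrcrcrcrc@ocoocoocoocoocooco

s(k+1) = rc·s(k)·oco, so each term gains rc as a prefix and oco as a suffix.
From rcrcrc@ocoocooco, 3 further steps: rcrcrc@ocoocooco → rcrcrcrc@ocoocoocooco → rcrcrcrcrc@ocoocoocoocooco → (answer).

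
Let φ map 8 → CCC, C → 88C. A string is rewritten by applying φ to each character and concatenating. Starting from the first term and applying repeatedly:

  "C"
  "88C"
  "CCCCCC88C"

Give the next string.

Apply φ to CCCCCC88C symbol by symbol: C→88C, C→88C, C→88C, C→88C, C→88C, C→88C, 8→CCC, 8→CCC, C→88C; joined: 88C 88C 88C 88C 88C 88C CCC CCC 88C.

88C88C88C88C88C88CCCCCCC88C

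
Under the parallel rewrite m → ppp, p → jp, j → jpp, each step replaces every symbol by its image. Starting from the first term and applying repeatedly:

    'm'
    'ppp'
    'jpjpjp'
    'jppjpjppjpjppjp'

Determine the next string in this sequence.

Rewriting the 15 symbols of jppjpjppjpjppjp one by one yields jpp jp jp jpp jp jpp jp jp jpp jp jpp jp jp jpp jp; concatenated:

jppjpjpjppjpjppjpjpjppjpjppjpjpjppjp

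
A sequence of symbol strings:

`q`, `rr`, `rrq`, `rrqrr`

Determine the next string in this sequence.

rrqrrrrq

This is a Fibonacci-style word recurrence s(k) = s(k−1)·s(k−2): e.g. rr·q = rrq.
Continuing: rrqrr · rrq gives term 5.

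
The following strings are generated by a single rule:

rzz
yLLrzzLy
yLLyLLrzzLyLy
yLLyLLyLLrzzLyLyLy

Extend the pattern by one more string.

Each term wraps the previous one in yLL on the left and Ly on the right.
So the next term is yLL·yLLyLLyLLrzzLyLyLy·Ly.

yLLyLLyLLyLLrzzLyLyLyLy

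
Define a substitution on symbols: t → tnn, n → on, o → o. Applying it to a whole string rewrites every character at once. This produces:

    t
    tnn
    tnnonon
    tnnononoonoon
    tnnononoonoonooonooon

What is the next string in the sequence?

φ(tnnononoonoonooonooon) expands symbol-by-symbol to tnn on on o on o on o o on o o on o o o on o o o on; joining the 21 pieces gives the next term.

tnnononoonoonooonooonoooonoooon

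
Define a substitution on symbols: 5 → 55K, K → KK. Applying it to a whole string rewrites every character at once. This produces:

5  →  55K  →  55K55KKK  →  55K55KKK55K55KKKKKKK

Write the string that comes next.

Rewriting the 20 symbols of 55K55KKK55K55KKKKKKK one by one yields 55K 55K KK 55K 55K KK KK KK 55K 55K KK 55K 55K KK KK KK KK KK KK KK; concatenated:

55K55KKK55K55KKKKKKK55K55KKK55K55KKKKKKKKKKKKKKK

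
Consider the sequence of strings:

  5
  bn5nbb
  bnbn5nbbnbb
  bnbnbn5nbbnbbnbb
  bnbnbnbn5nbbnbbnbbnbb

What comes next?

bnbnbnbnbn5nbbnbbnbbnbbnbb

Every step adds bn to the front and nbb to the end of the previous string.
So the next term is bn·bnbnbnbn5nbbnbbnbbnbb·nbb.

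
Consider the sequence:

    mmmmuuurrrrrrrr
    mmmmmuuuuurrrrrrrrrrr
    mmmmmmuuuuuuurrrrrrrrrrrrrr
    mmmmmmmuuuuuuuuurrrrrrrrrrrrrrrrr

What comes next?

Reading off run lengths: m runs 4, 5, 6, 7; u runs 3, 5, 7, 9; r runs 8, 11, 14, 17 — each is linear in n, where the shown terms are n = 2, 3, 4, 5.
At n = 6 the blocks have lengths 8, 11, 20.

mmmmmmmmuuuuuuuuuuurrrrrrrrrrrrrrrrrrrr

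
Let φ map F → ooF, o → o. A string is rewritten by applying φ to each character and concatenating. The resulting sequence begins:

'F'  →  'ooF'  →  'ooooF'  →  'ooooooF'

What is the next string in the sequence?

Expanding ooooooF: o→o, o→o, o→o, o→o, o→o, o→o, F→ooF. Concatenated: o o o o o o ooF.

ooooooooF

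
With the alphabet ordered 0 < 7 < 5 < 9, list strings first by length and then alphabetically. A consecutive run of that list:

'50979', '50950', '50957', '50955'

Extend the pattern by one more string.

Find the rightmost character of 50955 below 9, bump it to the next letter, and reset everything to its right to 0.

50959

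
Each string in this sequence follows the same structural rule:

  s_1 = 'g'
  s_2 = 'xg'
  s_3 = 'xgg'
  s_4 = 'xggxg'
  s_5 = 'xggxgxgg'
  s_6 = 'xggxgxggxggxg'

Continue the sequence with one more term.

This is a Fibonacci-style word recurrence s(k) = s(k−1)·s(k−2): e.g. xg·g = xgg.
Continuing: xggxgxggxggxg · xggxgxgg gives term 7.

xggxgxggxggxgxggxgxgg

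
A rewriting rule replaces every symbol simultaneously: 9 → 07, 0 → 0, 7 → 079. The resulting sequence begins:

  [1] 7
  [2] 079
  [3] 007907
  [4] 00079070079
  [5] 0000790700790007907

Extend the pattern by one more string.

Replace each of the 19 characters of 0000790700790007907 in place — 0 0 0 0 079 07 0 079 0 0 079 07 0 0 0 079 07 0 079 — and concatenate.

00000790700790007907000079070079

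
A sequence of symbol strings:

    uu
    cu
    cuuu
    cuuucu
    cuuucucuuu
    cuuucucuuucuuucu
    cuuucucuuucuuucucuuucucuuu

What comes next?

From term 3 onward, concatenate the last term with the second-to-last: cu·uu = cuuu, cuuu·cu = cuuucu, …
Continuing: cuuucucuuucuuucucuuucucuuu · cuuucucuuucuuucu gives term 8.

cuuucucuuucuuucucuuucucuuucuuucucuuucuuucu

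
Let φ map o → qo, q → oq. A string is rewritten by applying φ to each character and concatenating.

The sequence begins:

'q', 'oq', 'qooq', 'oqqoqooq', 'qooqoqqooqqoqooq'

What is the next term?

oqqoqooqqooqoqqoqooqoqqooqqoqooq

Applying the rule to each of the 16 symbols of qooqoqqooqqoqooq gives the pieces oq qo qo oq qo oq oq qo qo oq oq qo oq qo qo oq, which concatenate to the answer.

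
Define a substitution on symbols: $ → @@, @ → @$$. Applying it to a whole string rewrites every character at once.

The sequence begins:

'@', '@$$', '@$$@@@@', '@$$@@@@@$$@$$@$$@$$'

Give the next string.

Replace each of the 19 characters of @$$@@@@@$$@$$@$$@$$ in place — @$$ @@ @@ @$$ @$$ @$$ @$$ @$$ @@ @@ @$$ @@ @@ @$$ @@ @@ @$$ @@ @@ — and concatenate.

@$$@@@@@$$@$$@$$@$$@$$@@@@@$$@@@@@$$@@@@@$$@@@@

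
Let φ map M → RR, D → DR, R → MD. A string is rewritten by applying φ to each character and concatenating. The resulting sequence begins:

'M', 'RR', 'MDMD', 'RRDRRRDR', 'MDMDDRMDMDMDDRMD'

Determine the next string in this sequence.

RRDRRRDRDRMDRRDRRRDRRRDRDRMDRRDR

φ(MDMDDRMDMDMDDRMD) expands symbol-by-symbol to RR DR RR DR DR MD RR DR RR DR RR DR DR MD RR DR; joining the 16 pieces gives the next term.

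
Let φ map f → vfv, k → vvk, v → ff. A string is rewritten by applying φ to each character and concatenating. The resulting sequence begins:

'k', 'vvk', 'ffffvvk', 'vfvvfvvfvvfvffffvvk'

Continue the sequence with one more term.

φ(vfvvfvvfvvfvffffvvk) expands symbol-by-symbol to ff vfv ff ff vfv ff ff vfv ff ff vfv ff vfv vfv vfv vfv ff ff vvk; joining the 19 pieces gives the next term.

ffvfvffffvfvffffvfvffffvfvffvfvvfvvfvvfvffffvvk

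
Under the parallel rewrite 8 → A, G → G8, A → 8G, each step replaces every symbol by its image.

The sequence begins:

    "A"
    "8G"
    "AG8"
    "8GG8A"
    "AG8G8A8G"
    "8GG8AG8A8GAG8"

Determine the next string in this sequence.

Replace each of the 13 characters of 8GG8AG8A8GAG8 in place — A G8 G8 A 8G G8 A 8G A G8 8G G8 A — and concatenate.

AG8G8A8GG8A8GAG88GG8A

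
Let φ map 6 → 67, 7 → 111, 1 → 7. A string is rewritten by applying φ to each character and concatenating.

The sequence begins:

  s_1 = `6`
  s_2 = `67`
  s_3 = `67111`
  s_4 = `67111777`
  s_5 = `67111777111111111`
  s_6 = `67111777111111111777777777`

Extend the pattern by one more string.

Rewriting the 26 symbols of 67111777111111111777777777 one by one yields 67 111 7 7 7 111 111 111 7 7 7 7 7 7 7 7 7 111 111 111 111 111 111 111 111 111; concatenated:

67111777111111111777777777111111111111111111111111111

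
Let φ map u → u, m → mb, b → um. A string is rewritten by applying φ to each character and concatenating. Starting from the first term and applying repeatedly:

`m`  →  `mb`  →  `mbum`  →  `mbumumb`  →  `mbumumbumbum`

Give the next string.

mbumumbumbumumbumumb

Rewriting each symbol of mbumumbumbum: m→mb, b→um, u→u, m→mb, u→u, m→mb, b→um, u→u, m→mb, b→um, u→u, m→mb, which concatenates to mb um u mb u mb um u mb um u mb.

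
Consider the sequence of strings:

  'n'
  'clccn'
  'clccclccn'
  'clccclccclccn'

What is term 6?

clccclccclccclccclccn

The strings grow by a fixed prefix clcc each time.
From clccclccclccn, 2 further steps: clccclccclccn → clccclccclccclccn → (answer).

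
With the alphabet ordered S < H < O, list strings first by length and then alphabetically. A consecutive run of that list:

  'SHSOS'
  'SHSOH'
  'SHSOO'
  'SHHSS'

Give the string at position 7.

SHHHS

Continuing the enumeration 3 steps past SHHSS: SHHSS → SHHSH → SHHSO → (answer).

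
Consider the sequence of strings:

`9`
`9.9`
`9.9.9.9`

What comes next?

9.9.9.9.9.9.9.9

Every step duplicates the string with '.' between the halves.
So the next term is two copies of 9.9.9.9 with '.' between the halves.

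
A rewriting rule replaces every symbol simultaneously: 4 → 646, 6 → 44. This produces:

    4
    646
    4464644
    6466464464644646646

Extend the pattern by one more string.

44646444464644646646446464464664644646444464644

φ(6466464464644646646) expands symbol-by-symbol to 44 646 44 44 646 44 646 646 44 646 44 646 646 44 646 44 44 646 44; joining the 19 pieces gives the next term.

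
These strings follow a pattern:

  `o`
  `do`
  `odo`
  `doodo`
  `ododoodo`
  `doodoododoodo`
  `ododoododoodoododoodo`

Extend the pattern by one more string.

doodoododoodoododoododoodoododoodo

Each term (from the third on) is the two preceding terms concatenated in order: term 3 = o·do = odo.
So term 8 is doodoododoodo·ododoododoodoododoodo.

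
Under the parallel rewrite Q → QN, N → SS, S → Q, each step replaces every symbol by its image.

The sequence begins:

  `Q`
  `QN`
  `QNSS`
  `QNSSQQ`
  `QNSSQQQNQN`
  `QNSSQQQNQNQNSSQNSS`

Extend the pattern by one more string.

QNSSQQQNQNQNSSQNSSQNSSQQQNSSQQ

Applying the rule to each of the 18 symbols of QNSSQQQNQNQNSSQNSS gives the pieces QN SS Q Q QN QN QN SS QN SS QN SS Q Q QN SS Q Q, which concatenate to the answer.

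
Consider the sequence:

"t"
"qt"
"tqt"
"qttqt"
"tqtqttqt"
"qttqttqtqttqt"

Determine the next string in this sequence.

tqtqttqtqttqttqtqttqt

Each term (from the third on) is the two preceding terms concatenated in order: term 3 = t·qt = tqt.
The next term joins tqtqttqt and qttqttqtqttqt.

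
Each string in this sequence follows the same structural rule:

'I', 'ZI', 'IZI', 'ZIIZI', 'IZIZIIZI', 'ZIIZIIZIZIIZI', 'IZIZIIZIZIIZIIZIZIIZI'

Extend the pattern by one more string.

This is a Fibonacci-style word recurrence s(k) = s(k−2)·s(k−1): e.g. I·ZI = IZI.
The next term joins ZIIZIIZIZIIZI and IZIZIIZIZIIZIIZIZIIZI.

ZIIZIIZIZIIZIIZIZIIZIZIIZIIZIZIIZI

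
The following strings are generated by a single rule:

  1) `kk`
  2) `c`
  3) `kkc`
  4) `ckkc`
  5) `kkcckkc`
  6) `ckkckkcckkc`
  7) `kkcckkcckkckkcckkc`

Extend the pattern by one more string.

This is a Fibonacci-style word recurrence s(k) = s(k−2)·s(k−1): e.g. kk·c = kkc.
Continuing: ckkckkcckkc · kkcckkcckkckkcckkc gives term 8.

ckkckkcckkckkcckkcckkckkcckkc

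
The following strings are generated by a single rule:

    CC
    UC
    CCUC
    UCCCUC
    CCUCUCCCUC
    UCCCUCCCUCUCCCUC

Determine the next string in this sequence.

Each term (from the third on) is the two preceding terms concatenated in order: term 3 = CC·UC = CCUC.
The next term joins CCUCUCCCUC and UCCCUCCCUCUCCCUC.

CCUCUCCCUCUCCCUCCCUCUCCCUC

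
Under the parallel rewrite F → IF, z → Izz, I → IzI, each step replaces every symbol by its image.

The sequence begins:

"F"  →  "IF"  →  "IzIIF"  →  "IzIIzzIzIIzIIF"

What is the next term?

φ(IzIIzzIzIIzIIF) expands symbol-by-symbol to IzI Izz IzI IzI Izz Izz IzI Izz IzI IzI Izz IzI IzI IF; joining the 14 pieces gives the next term.

IzIIzzIzIIzIIzzIzzIzIIzzIzIIzIIzzIzIIzIIF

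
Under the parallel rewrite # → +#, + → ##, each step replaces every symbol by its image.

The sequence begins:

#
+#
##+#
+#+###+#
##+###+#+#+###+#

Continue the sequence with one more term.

φ(##+###+#+#+###+#) expands symbol-by-symbol to +# +# ## +# +# +# ## +# ## +# ## +# +# +# ## +#; joining the 16 pieces gives the next term.

+#+###+#+#+###+###+###+#+#+###+#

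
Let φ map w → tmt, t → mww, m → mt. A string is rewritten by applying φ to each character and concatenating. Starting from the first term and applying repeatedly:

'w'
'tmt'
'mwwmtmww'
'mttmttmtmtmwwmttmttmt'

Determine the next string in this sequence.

Replace each of the 21 characters of mttmttmtmtmwwmttmttmt in place — mt mww mww mt mww mww mt mww mt mww mt tmt tmt mt mww mww mt mww mww mt mww — and concatenate.

mtmwwmwwmtmwwmwwmtmwwmtmwwmttmttmtmtmwwmwwmtmwwmwwmtmww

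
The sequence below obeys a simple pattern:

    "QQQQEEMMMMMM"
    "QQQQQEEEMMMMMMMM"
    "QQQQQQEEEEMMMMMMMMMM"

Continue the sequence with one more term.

The n-th term is n+1 Q's then n-1 E's then 2n M's, where the shown terms are n = 3, 4, 5.
Setting n = 6 gives 7, 5, 12 characters in each block.

QQQQQQQEEEEEMMMMMMMMMMMM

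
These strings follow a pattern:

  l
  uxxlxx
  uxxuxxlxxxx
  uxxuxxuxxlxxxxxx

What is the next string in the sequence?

Each term wraps the previous one in uxx on the left and xx on the right.
Applying this once more to uxxuxxuxxlxxxxxx:

uxxuxxuxxuxxlxxxxxxxx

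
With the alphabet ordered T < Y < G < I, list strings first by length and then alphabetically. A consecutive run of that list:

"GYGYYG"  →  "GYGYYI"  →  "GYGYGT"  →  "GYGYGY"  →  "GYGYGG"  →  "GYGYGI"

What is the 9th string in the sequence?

GYGYIG

Continuing the enumeration 3 steps past GYGYGI: GYGYGI → GYGYIT → GYGYIY → (answer).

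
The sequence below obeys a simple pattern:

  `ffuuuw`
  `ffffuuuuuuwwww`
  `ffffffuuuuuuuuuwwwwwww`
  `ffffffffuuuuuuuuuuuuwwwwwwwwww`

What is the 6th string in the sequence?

ffffffffffffuuuuuuuuuuuuuuuuuuwwwwwwwwwwwwwwww

Reading off run lengths: f runs 2, 4, 6, 8; u runs 3, 6, 9, 12; w runs 1, 4, 7, 10 — each is linear in n (n = 1, 2, …).
At n = 6 the blocks have lengths 12, 18, 16.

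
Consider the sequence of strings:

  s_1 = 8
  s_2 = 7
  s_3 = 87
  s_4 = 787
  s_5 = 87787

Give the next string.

78787787

From term 3 onward, concatenate the second-to-last term with the last: 8·7 = 87, 7·87 = 787, …
So term 6 is 787·87787.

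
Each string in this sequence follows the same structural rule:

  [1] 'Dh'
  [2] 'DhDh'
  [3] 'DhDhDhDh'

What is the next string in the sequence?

Each string is two copies of the previous one concatenated.
Doubling DhDhDhDh:

DhDhDhDhDhDhDhDh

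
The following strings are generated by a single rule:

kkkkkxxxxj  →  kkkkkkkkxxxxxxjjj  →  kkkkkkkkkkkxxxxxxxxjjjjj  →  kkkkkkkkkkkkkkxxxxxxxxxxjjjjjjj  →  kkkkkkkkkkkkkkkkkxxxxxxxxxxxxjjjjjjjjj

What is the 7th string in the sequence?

kkkkkkkkkkkkkkkkkkkkkkkxxxxxxxxxxxxxxxxjjjjjjjjjjjjj

Reading off run lengths: k runs 5, 8, 11, 14, 17; x runs 4, 6, 8, 10, 12; j runs 1, 3, 5, 7, 9 — each is linear in n (n = 1, 2, …).
At n = 7 the blocks have lengths 23, 16, 13.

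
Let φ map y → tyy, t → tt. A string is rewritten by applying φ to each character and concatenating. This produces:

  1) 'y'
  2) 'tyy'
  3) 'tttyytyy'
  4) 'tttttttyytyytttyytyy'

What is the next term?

tttttttttttttttyytyytttyytyytttttttyytyytttyytyy

φ(tttttttyytyytttyytyy) expands symbol-by-symbol to tt tt tt tt tt tt tt tyy tyy tt tyy tyy tt tt tt tyy tyy tt tyy tyy; joining the 20 pieces gives the next term.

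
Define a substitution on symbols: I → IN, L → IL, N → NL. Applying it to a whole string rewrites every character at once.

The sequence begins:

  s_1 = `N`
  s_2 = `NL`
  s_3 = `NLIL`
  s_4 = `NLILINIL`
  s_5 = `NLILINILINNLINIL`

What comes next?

Rewriting the 16 symbols of NLILINILINNLINIL one by one yields NL IL IN IL IN NL IN IL IN NL NL IL IN NL IN IL; concatenated:

NLILINILINNLINILINNLNLILINNLINIL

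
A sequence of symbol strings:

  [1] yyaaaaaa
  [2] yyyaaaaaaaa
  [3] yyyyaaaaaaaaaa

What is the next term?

The n-th term is n-1 y's then 2n a's, where the shown terms are n = 3, 4, 5.
Setting n = 6 gives 5, 12 characters in each block.

yyyyyaaaaaaaaaaaa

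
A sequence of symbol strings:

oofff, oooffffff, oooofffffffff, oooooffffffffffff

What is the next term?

Each string has the form o^{n+1} f^{3n} (n = 1, 2, …).
At n = 5 the blocks have lengths 6, 15.

oooooofffffffffffffff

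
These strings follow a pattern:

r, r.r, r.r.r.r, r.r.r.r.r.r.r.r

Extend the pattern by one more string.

Each string is two copies of the previous one joined by '.'.
One more doubling of r.r.r.r.r.r.r.r gives the answer.

r.r.r.r.r.r.r.r.r.r.r.r.r.r.r.r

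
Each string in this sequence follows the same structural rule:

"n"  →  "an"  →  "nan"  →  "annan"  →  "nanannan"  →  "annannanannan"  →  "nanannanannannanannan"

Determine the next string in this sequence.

This is a Fibonacci-style word recurrence s(k) = s(k−2)·s(k−1): e.g. n·an = nan.
Continuing: annannanannan · nanannanannannanannan gives term 8.

annannanannannanannanannannanannan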